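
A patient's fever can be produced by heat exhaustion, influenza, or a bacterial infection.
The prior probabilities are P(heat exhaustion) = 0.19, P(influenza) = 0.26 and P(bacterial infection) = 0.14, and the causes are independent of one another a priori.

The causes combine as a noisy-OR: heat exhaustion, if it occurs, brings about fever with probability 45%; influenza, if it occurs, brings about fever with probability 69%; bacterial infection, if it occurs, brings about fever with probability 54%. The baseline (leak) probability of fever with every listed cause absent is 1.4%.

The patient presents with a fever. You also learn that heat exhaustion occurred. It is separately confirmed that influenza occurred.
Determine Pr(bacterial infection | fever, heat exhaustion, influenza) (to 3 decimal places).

Under noisy-OR, P(fever | causes) = 1 − (1−0.014)·∏(1−qᵢ) over the active causes.
Numerator (weight on configurations with bacterial infection): 0.922668*0.14 = 0.129174
Normalizer over all consistent configurations: 0.831887*0.86 + 0.922668*0.14 = 0.844597
Posterior = 0.129174 / 0.844597 ≈ 0.153

Pr(bacterial infection | fever, heat exhaustion, influenza) ≈ 0.153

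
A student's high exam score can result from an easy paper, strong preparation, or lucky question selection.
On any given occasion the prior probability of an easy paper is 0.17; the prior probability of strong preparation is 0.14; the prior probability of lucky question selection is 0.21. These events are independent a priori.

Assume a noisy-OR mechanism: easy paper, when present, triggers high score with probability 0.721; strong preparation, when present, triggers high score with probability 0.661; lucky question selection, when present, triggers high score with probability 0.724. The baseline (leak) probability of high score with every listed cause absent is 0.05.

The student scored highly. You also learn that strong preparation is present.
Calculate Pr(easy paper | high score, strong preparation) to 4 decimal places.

Under noisy-OR, P(high score | causes) = 1 − (1−0.05)·∏(1−qᵢ) over the active causes.
Numerator (weight on configurations with easy paper): 0.122233 + 0.034815 = 0.157048
Normalizer over all consistent configurations: 0.67795×0.83×0.79 + 0.911114×0.83×0.21 + 0.910148×0.17×0.79 + 0.975201×0.17×0.21 = 0.760387
P(easy paper | high score, strong preparation) = 0.157048/0.760387 ≈ 0.2065

Pr(easy paper | high score, strong preparation) ≈ 0.2065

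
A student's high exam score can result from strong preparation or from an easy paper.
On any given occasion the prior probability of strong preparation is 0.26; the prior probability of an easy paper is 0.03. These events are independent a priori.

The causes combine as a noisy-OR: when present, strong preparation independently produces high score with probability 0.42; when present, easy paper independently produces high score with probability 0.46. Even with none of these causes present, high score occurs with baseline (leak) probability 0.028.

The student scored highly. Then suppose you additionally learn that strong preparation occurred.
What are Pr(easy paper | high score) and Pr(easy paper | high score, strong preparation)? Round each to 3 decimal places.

Under noisy-OR, P(high score | causes) = 1 − (1−0.028)·∏(1−qᵢ) over the active causes.
Weight on easy paper=true, given the evidence: 0.010548 + 0.005425 = 0.015973
Normalizer over all consistent configurations: 0.028*0.74*0.97 + 0.47512*0.74*0.03 + 0.43624*0.26*0.97 + 0.69557*0.26*0.03 = 0.146091
Posterior = 0.015973 / 0.146091 ≈ 0.109

Now condition on the additional information:
P(high score | strong preparation) = 0.43624*0.97 + 0.69557*0.03 = 0.423153 + 0.020867 = 0.444020
The easy paper-present share is 0.69557*0.03 = 0.020867.
Hence the posterior is 0.020867/0.444020 ≈ 0.047.

Pr(easy paper | high score) ≈ 0.109; Pr(easy paper | high score, strong preparation) ≈ 0.047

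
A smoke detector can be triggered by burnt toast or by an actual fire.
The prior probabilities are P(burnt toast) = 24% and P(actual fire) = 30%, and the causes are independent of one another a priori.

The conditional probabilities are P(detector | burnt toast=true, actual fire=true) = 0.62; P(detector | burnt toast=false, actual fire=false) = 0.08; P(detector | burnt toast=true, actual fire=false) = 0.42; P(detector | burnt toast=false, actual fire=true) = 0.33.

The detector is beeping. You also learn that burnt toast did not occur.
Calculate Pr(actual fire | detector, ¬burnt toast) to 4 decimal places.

For the numerator, keep only actual fire=true terms: 0.33×0.3 = 0.099000
Normalizer over all consistent configurations: 0.08×0.7 + 0.33×0.3 = 0.155000
P(actual fire | detector, ¬burnt toast) = 0.099000/0.155000 ≈ 0.6387

Pr(actual fire | detector, ¬burnt toast) ≈ 0.6387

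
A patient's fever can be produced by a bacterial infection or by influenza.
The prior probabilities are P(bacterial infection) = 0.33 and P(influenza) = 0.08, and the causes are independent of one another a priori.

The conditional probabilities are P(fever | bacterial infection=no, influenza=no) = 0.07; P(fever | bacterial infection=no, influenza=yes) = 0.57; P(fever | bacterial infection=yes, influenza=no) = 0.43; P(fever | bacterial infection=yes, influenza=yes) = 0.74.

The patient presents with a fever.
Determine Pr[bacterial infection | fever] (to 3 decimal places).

Pr[bacterial infection | fever] ≈ 0.671

P(fever) = 0.07*0.67*0.92 + 0.57*0.67*0.08 + 0.43*0.33*0.92 + 0.74*0.33*0.08 = 0.043148 + 0.030552 + 0.130548 + 0.019536 = 0.223784
Of this, 0.150084 comes from 0.130548 + 0.019536 (the bacterial infection=true cases).
P(bacterial infection | fever) = 0.150084 / 0.223784 ≈ 0.671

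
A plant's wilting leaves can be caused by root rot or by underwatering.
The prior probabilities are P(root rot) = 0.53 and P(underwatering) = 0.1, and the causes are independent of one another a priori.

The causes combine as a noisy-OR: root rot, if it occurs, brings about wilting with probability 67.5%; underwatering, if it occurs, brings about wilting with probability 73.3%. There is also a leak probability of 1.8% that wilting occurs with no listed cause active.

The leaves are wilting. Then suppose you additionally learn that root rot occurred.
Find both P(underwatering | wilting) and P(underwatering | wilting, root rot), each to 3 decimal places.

Under noisy-OR, P(wilting | causes) = 1 − (1−0.018)·∏(1−qᵢ) over the active causes.
P(wilting) = 0.018*0.47*0.9 + 0.737806*0.47*0.1 + 0.68085*0.53*0.9 + 0.914787*0.53*0.1 = 0.007614 + 0.034677 + 0.324765 + 0.048484 = 0.415540
The underwatering-present share is 0.034677 + 0.048484 = 0.083161.
P(underwatering | wilting) = 0.083161 / 0.415540 ≈ 0.200

With the extra evidence:
P(wilting | root rot) = 0.68085·0.9 + 0.914787·0.1 = 0.612765 + 0.091479 = 0.704244
The underwatering-present share is 0.914787·0.1 = 0.091479.
P(underwatering | wilting, root rot) = 0.091479 / 0.704244 ≈ 0.130
This is intercausal reasoning (explaining away): once root rot accounts for the wilting, underwatering becomes less likely.

P(underwatering | wilting) ≈ 0.200; P(underwatering | wilting, root rot) ≈ 0.130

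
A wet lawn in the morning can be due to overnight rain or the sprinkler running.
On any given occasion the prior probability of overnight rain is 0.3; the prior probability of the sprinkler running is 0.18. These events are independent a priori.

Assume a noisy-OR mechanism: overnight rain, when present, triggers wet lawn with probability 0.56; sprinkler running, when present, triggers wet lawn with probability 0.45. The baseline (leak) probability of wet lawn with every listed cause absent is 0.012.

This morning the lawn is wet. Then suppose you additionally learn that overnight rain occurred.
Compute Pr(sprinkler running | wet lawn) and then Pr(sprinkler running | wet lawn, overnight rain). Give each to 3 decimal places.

Under noisy-OR, P(wet lawn | causes) = 1 − (1−0.012)·∏(1−qᵢ) over the active causes.
Enumerate the 4 (overnight rain, sprinkler running) configurations and weight by the priors:
  P(wet lawn) = 0.012×0.7×0.82 + 0.4566×0.7×0.18 + 0.56528×0.3×0.82 + 0.760904×0.3×0.18
        = 0.006888 + 0.057532 + 0.139059 + 0.041089 = 0.244568
Keeping only the sprinkler running-present terms gives 0.098621, so
  P(sprinkler running | wet lawn) = 0.098621 / 0.244568 ≈ 0.403

Now condition on the additional information:
Sum P(wet lawn|·) weighted by the priors over both values of sprinkler running:
  P(wet lawn | overnight rain) = 0.56528·0.82 + 0.760904·0.18
        = 0.463530 + 0.136963 = 0.600493
Configurations with sprinkler running contribute 0.136963, so
  P(sprinkler running | wet lawn, overnight rain) = 0.136963 / 0.600493 ≈ 0.228
The drop from 0.403 to 0.228 is the explaining-away (discounting) effect.

Pr(sprinkler running | wet lawn) ≈ 0.403; Pr(sprinkler running | wet lawn, overnight rain) ≈ 0.228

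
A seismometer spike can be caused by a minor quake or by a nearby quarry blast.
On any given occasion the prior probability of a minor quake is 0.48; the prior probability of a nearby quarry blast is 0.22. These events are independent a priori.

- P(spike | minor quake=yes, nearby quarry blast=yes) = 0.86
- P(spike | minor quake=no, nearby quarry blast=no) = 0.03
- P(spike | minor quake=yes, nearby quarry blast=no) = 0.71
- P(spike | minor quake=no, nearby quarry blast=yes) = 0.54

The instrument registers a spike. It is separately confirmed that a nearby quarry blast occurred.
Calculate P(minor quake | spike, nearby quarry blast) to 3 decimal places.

P(minor quake | spike, nearby quarry blast) ≈ 0.595

For the numerator, keep only minor quake=true terms: 0.86·0.48 = 0.412800
Normalizer over all consistent configurations: 0.54·0.52 + 0.86·0.48 = 0.693600
Posterior = 0.412800 / 0.693600 ≈ 0.595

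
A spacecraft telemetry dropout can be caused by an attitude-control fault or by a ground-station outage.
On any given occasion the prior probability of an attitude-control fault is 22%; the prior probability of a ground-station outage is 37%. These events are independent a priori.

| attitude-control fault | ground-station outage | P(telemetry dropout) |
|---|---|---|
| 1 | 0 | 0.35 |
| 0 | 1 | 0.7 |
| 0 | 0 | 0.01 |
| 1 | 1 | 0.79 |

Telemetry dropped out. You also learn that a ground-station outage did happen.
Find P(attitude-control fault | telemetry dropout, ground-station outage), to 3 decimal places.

P(attitude-control fault | telemetry dropout, ground-station outage) ≈ 0.241

By total probability over both values of attitude-control fault:
  P(telemetry dropout | ground-station outage) = 0.7·0.78 + 0.79·0.22
        = 0.546000 + 0.173800 = 0.719800
Configurations with attitude-control fault contribute 0.173800, so
  P(attitude-control fault | telemetry dropout, ground-station outage) = 0.173800 / 0.719800 ≈ 0.241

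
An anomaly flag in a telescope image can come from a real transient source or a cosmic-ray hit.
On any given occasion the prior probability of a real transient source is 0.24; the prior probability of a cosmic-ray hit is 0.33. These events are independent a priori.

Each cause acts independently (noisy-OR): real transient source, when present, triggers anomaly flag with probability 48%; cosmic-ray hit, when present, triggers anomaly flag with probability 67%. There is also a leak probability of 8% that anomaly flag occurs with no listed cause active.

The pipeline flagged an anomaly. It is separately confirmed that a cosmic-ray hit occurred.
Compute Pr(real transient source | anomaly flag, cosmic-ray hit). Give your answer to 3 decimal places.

Under noisy-OR, P(anomaly flag | causes) = 1 − (1−0.08)·∏(1−qᵢ) over the active causes.
Sum P(anomaly flag|·) weighted by the priors over both values of real transient source:
  P(anomaly flag | cosmic-ray hit) = 0.6964*0.76 + 0.842128*0.24
        = 0.529264 + 0.202111 = 0.731375
Configurations with real transient source contribute 0.202111, so
  P(real transient source | anomaly flag, cosmic-ray hit) = 0.202111 / 0.731375 ≈ 0.276

Pr(real transient source | anomaly flag, cosmic-ray hit) ≈ 0.276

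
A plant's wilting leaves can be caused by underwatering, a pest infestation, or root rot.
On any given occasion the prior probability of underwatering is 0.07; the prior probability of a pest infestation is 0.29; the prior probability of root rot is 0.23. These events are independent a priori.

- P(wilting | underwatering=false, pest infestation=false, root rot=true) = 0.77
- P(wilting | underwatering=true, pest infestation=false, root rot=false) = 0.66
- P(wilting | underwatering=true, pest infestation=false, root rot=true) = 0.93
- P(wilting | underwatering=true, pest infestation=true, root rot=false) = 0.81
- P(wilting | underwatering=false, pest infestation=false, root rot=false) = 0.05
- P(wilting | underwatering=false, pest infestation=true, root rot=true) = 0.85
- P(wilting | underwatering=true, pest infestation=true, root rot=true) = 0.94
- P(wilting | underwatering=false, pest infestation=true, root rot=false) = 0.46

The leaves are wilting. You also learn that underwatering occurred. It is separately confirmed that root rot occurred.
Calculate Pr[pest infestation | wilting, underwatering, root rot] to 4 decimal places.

P(wilting | underwatering, root rot) = 0.93*0.71 + 0.94*0.29 = 0.660300 + 0.272600 = 0.932900
Of this, 0.272600 comes from 0.94*0.29 (the pest infestation=true cases).
P(pest infestation | wilting, underwatering, root rot) = 0.272600 / 0.932900 ≈ 0.2922

Pr[pest infestation | wilting, underwatering, root rot] ≈ 0.2922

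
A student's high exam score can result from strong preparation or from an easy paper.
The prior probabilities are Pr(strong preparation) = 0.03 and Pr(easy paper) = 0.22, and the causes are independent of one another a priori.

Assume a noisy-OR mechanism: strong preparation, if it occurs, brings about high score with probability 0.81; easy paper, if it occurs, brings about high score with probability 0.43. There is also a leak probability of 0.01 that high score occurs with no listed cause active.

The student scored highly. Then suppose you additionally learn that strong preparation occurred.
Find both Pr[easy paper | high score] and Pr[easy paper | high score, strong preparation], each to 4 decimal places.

Under noisy-OR, P(high score | causes) = 1 − (1−0.01)·∏(1−qᵢ) over the active causes.
For the numerator, keep only easy paper=true terms: 0.092978 + 0.005892 = 0.098870
Normalizer over all consistent configurations: 0.01·0.97·0.78 + 0.4357·0.97·0.22 + 0.8119·0.03·0.78 + 0.892783·0.03·0.22 = 0.125434
Posterior = 0.098870 / 0.125434 ≈ 0.7882

Now also conditioning on strong preparation=true:
By total probability over both values of easy paper:
  P(high score | strong preparation) = 0.8119·0.78 + 0.892783·0.22
        = 0.633282 + 0.196412 = 0.829694
The terms with easy paper present sum to 0.196412, so
  P(easy paper | high score, strong preparation) = 0.196412 / 0.829694 ≈ 0.2367
The drop from 0.7882 to 0.2367 is the explaining-away (discounting) effect.

Pr[easy paper | high score] ≈ 0.7882; Pr[easy paper | high score, strong preparation] ≈ 0.2367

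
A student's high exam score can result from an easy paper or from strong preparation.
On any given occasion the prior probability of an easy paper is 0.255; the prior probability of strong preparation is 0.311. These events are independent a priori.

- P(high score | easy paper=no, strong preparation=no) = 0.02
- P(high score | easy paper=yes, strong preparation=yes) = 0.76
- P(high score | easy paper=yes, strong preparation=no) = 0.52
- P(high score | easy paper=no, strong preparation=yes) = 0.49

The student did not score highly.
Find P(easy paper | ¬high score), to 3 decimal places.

P(easy paper | ¬high score) ≈ 0.143

For the numerator, keep only easy paper=true terms: 0.084334 + 0.019033 = 0.103367
Normalizer over all consistent configurations: 0.98·0.745·0.689 + 0.51·0.745·0.311 + 0.48·0.255·0.689 + 0.24·0.255·0.311 = 0.724570
Posterior = 0.103367 / 0.724570 ≈ 0.143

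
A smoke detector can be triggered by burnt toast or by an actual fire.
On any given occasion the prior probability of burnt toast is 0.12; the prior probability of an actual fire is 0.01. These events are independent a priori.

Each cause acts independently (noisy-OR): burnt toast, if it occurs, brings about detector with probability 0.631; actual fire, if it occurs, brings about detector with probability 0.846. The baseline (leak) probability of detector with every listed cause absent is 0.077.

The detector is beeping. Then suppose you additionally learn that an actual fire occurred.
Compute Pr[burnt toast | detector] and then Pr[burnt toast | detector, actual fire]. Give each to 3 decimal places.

Under noisy-OR, P(detector | causes) = 1 − (1−0.077)·∏(1−qᵢ) over the active causes.
Enumerate the 4 (burnt toast, actual fire) configurations and weight by the priors:
  P(detector) = 0.077*0.88*0.99 + 0.857858*0.88*0.01 + 0.659413*0.12*0.99 + 0.94755*0.12*0.01
        = 0.067082 + 0.007549 + 0.078338 + 0.001137 = 0.154106
Configurations with burnt toast contribute 0.079475, so
  P(burnt toast | detector) = 0.079475 / 0.154106 ≈ 0.516

Now also conditioning on actual fire=true:
Sum P(detector|·) weighted by the priors over both values of burnt toast:
  P(detector | actual fire) = 0.857858×0.88 + 0.94755×0.12
        = 0.754915 + 0.113706 = 0.868621
The terms with burnt toast present sum to 0.113706, so
  P(burnt toast | detector, actual fire) = 0.113706 / 0.868621 ≈ 0.131

Pr[burnt toast | detector] ≈ 0.516; Pr[burnt toast | detector, actual fire] ≈ 0.131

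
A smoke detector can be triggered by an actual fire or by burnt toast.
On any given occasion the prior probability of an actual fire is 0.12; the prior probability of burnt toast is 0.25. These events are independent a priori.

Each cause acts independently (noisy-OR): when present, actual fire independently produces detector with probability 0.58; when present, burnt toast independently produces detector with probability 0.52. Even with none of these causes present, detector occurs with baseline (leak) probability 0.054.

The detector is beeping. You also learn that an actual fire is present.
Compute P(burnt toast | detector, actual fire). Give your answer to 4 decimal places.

Under noisy-OR, P(detector | causes) = 1 − (1−0.054)·∏(1−qᵢ) over the active causes.
For the numerator, keep only burnt toast=true terms: 0.809286·0.25 = 0.202321
The normalizing constant is 0.60268·0.75 + 0.809286·0.25 = 0.654331
Posterior = 0.202321 / 0.654331 ≈ 0.3092

P(burnt toast | detector, actual fire) ≈ 0.3092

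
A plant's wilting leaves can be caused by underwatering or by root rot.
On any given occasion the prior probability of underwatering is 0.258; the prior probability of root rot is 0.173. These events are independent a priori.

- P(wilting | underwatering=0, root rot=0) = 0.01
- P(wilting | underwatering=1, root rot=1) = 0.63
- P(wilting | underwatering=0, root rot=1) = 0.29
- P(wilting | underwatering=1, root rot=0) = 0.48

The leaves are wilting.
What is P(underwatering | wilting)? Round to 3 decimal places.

P(underwatering | wilting) ≈ 0.751

P(wilting) = 0.01*0.742*0.827 + 0.29*0.742*0.173 + 0.48*0.258*0.827 + 0.63*0.258*0.173 = 0.006136 + 0.037226 + 0.102416 + 0.028119 = 0.173897
Restricting to configurations with underwatering present: 0.102416 + 0.028119 = 0.130535.
P(underwatering | wilting) = 0.130535 / 0.173897 ≈ 0.751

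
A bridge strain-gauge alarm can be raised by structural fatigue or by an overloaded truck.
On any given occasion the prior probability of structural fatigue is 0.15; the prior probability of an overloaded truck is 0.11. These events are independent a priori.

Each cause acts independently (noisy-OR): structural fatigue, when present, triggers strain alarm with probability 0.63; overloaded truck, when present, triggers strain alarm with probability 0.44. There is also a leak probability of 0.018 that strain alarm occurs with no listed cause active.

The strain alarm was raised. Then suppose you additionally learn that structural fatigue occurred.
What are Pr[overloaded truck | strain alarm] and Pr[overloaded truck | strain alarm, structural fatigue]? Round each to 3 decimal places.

Under noisy-OR, P(strain alarm | causes) = 1 − (1−0.018)·∏(1−qᵢ) over the active causes.
P(strain alarm) = 0.018·0.85·0.89 + 0.45008·0.85·0.11 + 0.63666·0.15·0.89 + 0.79653·0.15·0.11 = 0.013617 + 0.042082 + 0.084994 + 0.013143 = 0.153836
Restricting to configurations with overloaded truck present: 0.042082 + 0.013143 = 0.055225.
So P(overloaded truck | strain alarm) = 0.055225/0.153836 ≈ 0.359.

With the extra evidence:
Weight on overloaded truck=true, given the evidence: 0.79653·0.11 = 0.087618
The normalizing constant is 0.63666·0.89 + 0.79653·0.11 = 0.654245
P(overloaded truck | strain alarm, structural fatigue) = 0.087618/0.654245 ≈ 0.134
The drop from 0.359 to 0.134 is the explaining-away (discounting) effect.

Pr[overloaded truck | strain alarm] ≈ 0.359; Pr[overloaded truck | strain alarm, structural fatigue] ≈ 0.134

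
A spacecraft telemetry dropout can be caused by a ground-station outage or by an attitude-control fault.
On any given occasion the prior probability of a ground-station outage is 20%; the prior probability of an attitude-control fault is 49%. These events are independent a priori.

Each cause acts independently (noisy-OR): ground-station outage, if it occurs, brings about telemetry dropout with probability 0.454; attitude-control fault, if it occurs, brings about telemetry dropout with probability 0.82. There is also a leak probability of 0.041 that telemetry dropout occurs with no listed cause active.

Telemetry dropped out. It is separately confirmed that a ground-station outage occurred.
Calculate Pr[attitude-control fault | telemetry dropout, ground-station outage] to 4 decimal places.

Pr[attitude-control fault | telemetry dropout, ground-station outage] ≈ 0.6462

Under noisy-OR, P(telemetry dropout | causes) = 1 − (1−0.041)·∏(1−qᵢ) over the active causes.
Sum P(telemetry dropout|·) weighted by the priors over both values of attitude-control fault:
  P(telemetry dropout | ground-station outage) = 0.476386×0.51 + 0.905749×0.49
        = 0.242957 + 0.443817 = 0.686774
The terms with attitude-control fault present sum to 0.443817, so
  P(attitude-control fault | telemetry dropout, ground-station outage) = 0.443817 / 0.686774 ≈ 0.6462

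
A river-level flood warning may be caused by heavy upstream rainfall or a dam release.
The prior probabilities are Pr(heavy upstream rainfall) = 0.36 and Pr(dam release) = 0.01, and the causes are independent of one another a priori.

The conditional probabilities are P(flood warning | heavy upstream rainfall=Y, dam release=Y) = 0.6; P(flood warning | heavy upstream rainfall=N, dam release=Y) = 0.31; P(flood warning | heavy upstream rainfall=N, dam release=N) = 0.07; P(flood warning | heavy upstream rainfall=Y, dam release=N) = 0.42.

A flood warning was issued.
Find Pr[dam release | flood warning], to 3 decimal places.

By total probability over the 4 (heavy upstream rainfall, dam release) configurations:
  P(flood warning) = 0.07×0.64×0.99 + 0.31×0.64×0.01 + 0.42×0.36×0.99 + 0.6×0.36×0.01
        = 0.044352 + 0.001984 + 0.149688 + 0.002160 = 0.198184
Keeping only the dam release-present terms gives 0.004144, so
  P(dam release | flood warning) = 0.004144 / 0.198184 ≈ 0.021

Pr[dam release | flood warning] ≈ 0.021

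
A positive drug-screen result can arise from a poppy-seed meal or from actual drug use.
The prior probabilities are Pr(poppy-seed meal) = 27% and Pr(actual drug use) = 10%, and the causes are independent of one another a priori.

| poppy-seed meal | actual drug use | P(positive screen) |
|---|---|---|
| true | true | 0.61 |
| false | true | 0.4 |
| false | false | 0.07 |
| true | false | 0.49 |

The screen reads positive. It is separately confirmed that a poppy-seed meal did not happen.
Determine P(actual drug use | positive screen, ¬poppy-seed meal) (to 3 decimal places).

P(actual drug use | positive screen, ¬poppy-seed meal) ≈ 0.388

Sum P(positive screen|·) weighted by the priors over both values of actual drug use:
  P(positive screen | ¬poppy-seed meal) = 0.07*0.9 + 0.4*0.1
        = 0.063000 + 0.040000 = 0.103000
Keeping only the actual drug use-present terms gives 0.040000, so
  P(actual drug use | positive screen, ¬poppy-seed meal) = 0.040000 / 0.103000 ≈ 0.388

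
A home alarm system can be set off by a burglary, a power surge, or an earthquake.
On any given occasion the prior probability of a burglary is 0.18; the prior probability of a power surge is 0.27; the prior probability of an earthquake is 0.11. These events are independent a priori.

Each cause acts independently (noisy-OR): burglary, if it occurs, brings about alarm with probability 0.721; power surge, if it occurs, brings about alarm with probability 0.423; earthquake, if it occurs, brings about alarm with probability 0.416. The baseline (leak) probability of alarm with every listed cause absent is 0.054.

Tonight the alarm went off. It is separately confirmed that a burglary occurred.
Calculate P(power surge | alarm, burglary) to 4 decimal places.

P(power surge | alarm, burglary) ≈ 0.2970

Under noisy-OR, P(alarm | causes) = 1 − (1−0.054)·∏(1−qᵢ) over the active causes.
Weight on power surge=true, given the evidence: 0.203705 + 0.027059 = 0.230764
Normalizer over all consistent configurations: 0.736066*0.73*0.89 + 0.845863*0.73*0.11 + 0.84771*0.27*0.89 + 0.911063*0.27*0.11 = 0.776909
Posterior = 0.230764 / 0.776909 ≈ 0.2970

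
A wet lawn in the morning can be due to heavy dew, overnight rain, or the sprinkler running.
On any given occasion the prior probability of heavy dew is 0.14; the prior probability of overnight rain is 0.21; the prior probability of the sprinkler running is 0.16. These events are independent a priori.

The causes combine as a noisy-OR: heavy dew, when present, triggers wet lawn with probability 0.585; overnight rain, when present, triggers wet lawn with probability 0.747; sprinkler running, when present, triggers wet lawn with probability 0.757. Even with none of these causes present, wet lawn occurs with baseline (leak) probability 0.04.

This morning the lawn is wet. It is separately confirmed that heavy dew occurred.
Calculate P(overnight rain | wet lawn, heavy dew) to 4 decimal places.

Under noisy-OR, P(wet lawn | causes) = 1 − (1−0.04)·∏(1−qᵢ) over the active causes.
Numerator (weight on configurations with overnight rain): 0.158620 + 0.032777 = 0.191397
Denominator P(wet lawn | heavy dew): 0.6016×0.79×0.84 + 0.903189×0.79×0.16 + 0.899205×0.21×0.84 + 0.975507×0.21×0.16 = 0.704782
Posterior = 0.191397 / 0.704782 ≈ 0.2716

P(overnight rain | wet lawn, heavy dew) ≈ 0.2716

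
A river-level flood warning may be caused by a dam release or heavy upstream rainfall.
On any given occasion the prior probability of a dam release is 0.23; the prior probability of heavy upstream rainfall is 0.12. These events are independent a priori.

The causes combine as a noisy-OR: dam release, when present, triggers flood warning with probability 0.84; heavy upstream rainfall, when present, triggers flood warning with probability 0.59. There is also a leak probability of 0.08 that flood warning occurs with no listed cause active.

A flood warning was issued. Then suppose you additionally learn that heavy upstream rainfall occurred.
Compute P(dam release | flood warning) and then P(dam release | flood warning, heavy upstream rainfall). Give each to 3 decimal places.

Under noisy-OR, P(flood warning | causes) = 1 − (1−0.08)·∏(1−qᵢ) over the active causes.
Weight on dam release=true, given the evidence: 0.172607 + 0.025934 = 0.198541
Denominator P(flood warning): 0.08·0.77·0.88 + 0.6228·0.77·0.12 + 0.8528·0.23·0.88 + 0.939648·0.23·0.12 = 0.310296
Posterior = 0.198541 / 0.310296 ≈ 0.640

Now also conditioning on heavy upstream rainfall=true:
P(flood warning | heavy upstream rainfall) = 0.6228·0.77 + 0.939648·0.23 = 0.479556 + 0.216119 = 0.695675
Restricting to configurations with dam release present: 0.939648·0.23 = 0.216119.
Hence the posterior is 0.216119/0.695675 ≈ 0.311.
— heavy upstream rainfall explains away the evidence for dam release.

P(dam release | flood warning) ≈ 0.640; P(dam release | flood warning, heavy upstream rainfall) ≈ 0.311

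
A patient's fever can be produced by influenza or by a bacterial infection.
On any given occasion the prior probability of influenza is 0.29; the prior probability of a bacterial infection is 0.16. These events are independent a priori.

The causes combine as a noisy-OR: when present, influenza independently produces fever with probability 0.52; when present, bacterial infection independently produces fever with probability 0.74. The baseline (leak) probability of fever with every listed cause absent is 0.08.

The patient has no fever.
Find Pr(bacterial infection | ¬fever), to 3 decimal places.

Under noisy-OR, P(fever | causes) = 1 − (1−0.08)·∏(1−qᵢ) over the active causes.
Numerator (weight on configurations with bacterial infection): 0.027173 + 0.005327 = 0.032500
Normalizer over all consistent configurations: 0.92×0.71×0.84 + 0.2392×0.71×0.16 + 0.4416×0.29×0.84 + 0.114816×0.29×0.16 = 0.688762
P(bacterial infection | ¬fever) = 0.032500/0.688762 ≈ 0.047

Pr(bacterial infection | ¬fever) ≈ 0.047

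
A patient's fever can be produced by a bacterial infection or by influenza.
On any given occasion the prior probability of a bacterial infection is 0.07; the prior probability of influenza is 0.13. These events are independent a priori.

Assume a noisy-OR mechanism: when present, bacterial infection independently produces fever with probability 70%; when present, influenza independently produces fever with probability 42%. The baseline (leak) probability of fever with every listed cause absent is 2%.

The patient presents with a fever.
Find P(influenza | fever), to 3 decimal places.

Under noisy-OR, P(fever | causes) = 1 − (1−0.02)·∏(1−qᵢ) over the active causes.
Enumerate the 4 (bacterial infection, influenza) configurations and weight by the priors:
  P(fever) = 0.02*0.93*0.87 + 0.4316*0.93*0.13 + 0.706*0.07*0.87 + 0.82948*0.07*0.13
        = 0.016182 + 0.052180 + 0.042995 + 0.007548 = 0.118905
The terms with influenza present sum to 0.059728, so
  P(influenza | fever) = 0.059728 / 0.118905 ≈ 0.502

P(influenza | fever) ≈ 0.502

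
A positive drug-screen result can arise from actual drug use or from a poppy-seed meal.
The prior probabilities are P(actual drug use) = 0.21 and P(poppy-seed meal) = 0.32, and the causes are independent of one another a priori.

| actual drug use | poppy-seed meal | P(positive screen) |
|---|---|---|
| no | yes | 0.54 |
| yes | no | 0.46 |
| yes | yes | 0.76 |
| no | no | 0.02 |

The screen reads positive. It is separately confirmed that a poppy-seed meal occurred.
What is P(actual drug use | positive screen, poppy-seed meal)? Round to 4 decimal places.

P(actual drug use | positive screen, poppy-seed meal) ≈ 0.2723

Numerator (weight on configurations with actual drug use): 0.76*0.21 = 0.159600
The normalizing constant is 0.54*0.79 + 0.76*0.21 = 0.586200
P(actual drug use | positive screen, poppy-seed meal) = 0.159600/0.586200 ≈ 0.2723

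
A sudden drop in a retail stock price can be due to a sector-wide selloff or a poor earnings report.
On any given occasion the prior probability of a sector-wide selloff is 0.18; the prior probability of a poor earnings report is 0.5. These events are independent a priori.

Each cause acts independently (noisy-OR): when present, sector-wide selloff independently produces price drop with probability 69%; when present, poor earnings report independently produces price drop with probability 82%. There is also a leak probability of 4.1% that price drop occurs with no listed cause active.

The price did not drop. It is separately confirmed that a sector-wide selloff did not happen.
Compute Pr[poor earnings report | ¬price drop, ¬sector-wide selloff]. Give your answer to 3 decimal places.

Under noisy-OR, P(price drop | causes) = 1 − (1−0.041)·∏(1−qᵢ) over the active causes.
Sum P(¬price drop|·) weighted by the priors over both values of poor earnings report:
  P(¬price drop | ¬sector-wide selloff) = 0.959·0.5 + 0.17262·0.5
        = 0.479500 + 0.086310 = 0.565810
Configurations with poor earnings report contribute 0.086310, so
  P(poor earnings report | ¬price drop, ¬sector-wide selloff) = 0.086310 / 0.565810 ≈ 0.153

Pr[poor earnings report | ¬price drop, ¬sector-wide selloff] ≈ 0.153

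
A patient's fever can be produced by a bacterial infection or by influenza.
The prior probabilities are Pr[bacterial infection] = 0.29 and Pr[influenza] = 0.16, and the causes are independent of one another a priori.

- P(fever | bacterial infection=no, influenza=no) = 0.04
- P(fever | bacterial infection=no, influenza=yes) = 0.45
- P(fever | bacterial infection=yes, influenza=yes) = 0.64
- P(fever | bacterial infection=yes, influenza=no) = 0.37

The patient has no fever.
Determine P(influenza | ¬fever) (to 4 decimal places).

P(¬fever) = 0.96*0.71*0.84 + 0.55*0.71*0.16 + 0.63*0.29*0.84 + 0.36*0.29*0.16 = 0.572544 + 0.062480 + 0.153468 + 0.016704 = 0.805196
The influenza-present share is 0.062480 + 0.016704 = 0.079184.
P(influenza | ¬fever) = 0.079184 / 0.805196 ≈ 0.0983

P(influenza | ¬fever) ≈ 0.0983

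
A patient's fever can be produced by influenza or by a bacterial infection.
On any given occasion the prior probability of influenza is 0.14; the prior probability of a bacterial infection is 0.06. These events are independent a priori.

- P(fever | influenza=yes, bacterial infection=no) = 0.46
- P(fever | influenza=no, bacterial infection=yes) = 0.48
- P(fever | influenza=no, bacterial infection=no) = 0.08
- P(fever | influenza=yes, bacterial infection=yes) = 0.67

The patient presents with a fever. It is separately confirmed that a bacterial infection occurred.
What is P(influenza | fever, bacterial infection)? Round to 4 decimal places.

P(influenza | fever, bacterial infection) ≈ 0.1852

Weight on influenza=true, given the evidence: 0.67×0.14 = 0.093800
The normalizing constant is 0.48×0.86 + 0.67×0.14 = 0.506600
P(influenza | fever, bacterial infection) = 0.093800/0.506600 ≈ 0.1852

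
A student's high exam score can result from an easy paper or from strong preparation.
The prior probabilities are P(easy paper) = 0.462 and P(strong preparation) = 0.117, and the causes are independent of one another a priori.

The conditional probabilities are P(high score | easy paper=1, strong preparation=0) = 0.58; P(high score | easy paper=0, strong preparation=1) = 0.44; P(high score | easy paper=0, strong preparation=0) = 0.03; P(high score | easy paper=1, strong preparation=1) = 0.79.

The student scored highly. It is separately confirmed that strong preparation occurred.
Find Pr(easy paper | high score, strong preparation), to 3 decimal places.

By total probability over both values of easy paper:
  P(high score | strong preparation) = 0.44×0.538 + 0.79×0.462
        = 0.236720 + 0.364980 = 0.601700
Configurations with easy paper contribute 0.364980, so
  P(easy paper | high score, strong preparation) = 0.364980 / 0.601700 ≈ 0.607

Pr(easy paper | high score, strong preparation) ≈ 0.607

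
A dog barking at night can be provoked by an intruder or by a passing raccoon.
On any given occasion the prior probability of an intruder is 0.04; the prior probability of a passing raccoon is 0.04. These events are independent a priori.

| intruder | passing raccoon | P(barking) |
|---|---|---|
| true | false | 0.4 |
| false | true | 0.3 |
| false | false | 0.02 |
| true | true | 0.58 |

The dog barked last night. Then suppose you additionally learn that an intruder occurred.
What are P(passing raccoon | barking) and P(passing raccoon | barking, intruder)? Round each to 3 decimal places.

P(passing raccoon | barking) ≈ 0.269; P(passing raccoon | barking, intruder) ≈ 0.057

Weight on passing raccoon=true, given the evidence: 0.011520 + 0.000928 = 0.012448
Denominator P(barking): 0.02*0.96*0.96 + 0.3*0.96*0.04 + 0.4*0.04*0.96 + 0.58*0.04*0.04 = 0.046240
Posterior = 0.012448 / 0.046240 ≈ 0.269

With the extra evidence:
Weight on passing raccoon=true, given the evidence: 0.58×0.04 = 0.023200
The normalizing constant is 0.4×0.96 + 0.58×0.04 = 0.407200
P(passing raccoon | barking, intruder) = 0.023200/0.407200 ≈ 0.057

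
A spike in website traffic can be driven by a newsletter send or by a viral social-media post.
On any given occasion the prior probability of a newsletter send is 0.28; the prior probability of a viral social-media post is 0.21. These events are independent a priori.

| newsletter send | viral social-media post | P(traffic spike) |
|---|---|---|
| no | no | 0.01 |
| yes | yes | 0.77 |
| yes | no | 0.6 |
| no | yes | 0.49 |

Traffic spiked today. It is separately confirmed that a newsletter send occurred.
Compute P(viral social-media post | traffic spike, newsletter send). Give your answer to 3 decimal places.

P(viral social-media post | traffic spike, newsletter send) ≈ 0.254

Sum P(traffic spike|·) weighted by the priors over both values of viral social-media post:
  P(traffic spike | newsletter send) = 0.6·0.79 + 0.77·0.21
        = 0.474000 + 0.161700 = 0.635700
Configurations with viral social-media post contribute 0.161700, so
  P(viral social-media post | traffic spike, newsletter send) = 0.161700 / 0.635700 ≈ 0.254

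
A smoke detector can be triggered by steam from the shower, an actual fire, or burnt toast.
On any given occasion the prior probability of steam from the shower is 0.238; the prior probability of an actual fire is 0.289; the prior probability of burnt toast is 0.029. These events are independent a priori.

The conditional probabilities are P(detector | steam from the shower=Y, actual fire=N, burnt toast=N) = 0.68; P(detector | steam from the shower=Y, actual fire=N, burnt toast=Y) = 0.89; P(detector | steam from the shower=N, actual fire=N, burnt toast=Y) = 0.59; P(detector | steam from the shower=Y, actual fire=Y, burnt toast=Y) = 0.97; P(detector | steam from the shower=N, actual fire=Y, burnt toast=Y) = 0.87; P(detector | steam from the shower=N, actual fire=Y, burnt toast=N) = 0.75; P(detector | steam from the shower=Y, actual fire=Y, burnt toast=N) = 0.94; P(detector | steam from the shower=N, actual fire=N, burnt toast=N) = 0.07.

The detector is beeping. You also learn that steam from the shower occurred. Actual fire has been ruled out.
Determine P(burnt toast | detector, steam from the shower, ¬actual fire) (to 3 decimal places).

Sum P(detector|·) weighted by the priors over both values of burnt toast:
  P(detector | steam from the shower, ¬actual fire) = 0.68*0.971 + 0.89*0.029
        = 0.660280 + 0.025810 = 0.686090
The terms with burnt toast present sum to 0.025810, so
  P(burnt toast | detector, steam from the shower, ¬actual fire) = 0.025810 / 0.686090 ≈ 0.038

P(burnt toast | detector, steam from the shower, ¬actual fire) ≈ 0.038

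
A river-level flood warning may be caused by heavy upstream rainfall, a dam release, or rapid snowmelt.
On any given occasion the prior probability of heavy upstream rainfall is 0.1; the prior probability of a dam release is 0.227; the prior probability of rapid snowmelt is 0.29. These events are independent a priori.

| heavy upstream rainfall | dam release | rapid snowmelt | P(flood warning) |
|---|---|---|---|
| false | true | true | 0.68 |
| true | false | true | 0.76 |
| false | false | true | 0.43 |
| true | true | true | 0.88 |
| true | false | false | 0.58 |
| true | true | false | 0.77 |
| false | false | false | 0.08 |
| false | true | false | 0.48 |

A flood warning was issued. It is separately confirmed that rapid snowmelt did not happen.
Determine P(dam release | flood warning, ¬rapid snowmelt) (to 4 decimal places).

For the numerator, keep only dam release=true terms: 0.098064 + 0.017479 = 0.115543
Denominator P(flood warning | ¬rapid snowmelt): 0.08*0.9*0.773 + 0.48*0.9*0.227 + 0.58*0.1*0.773 + 0.77*0.1*0.227 = 0.216033
Posterior = 0.115543 / 0.216033 ≈ 0.5348

P(dam release | flood warning, ¬rapid snowmelt) ≈ 0.5348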